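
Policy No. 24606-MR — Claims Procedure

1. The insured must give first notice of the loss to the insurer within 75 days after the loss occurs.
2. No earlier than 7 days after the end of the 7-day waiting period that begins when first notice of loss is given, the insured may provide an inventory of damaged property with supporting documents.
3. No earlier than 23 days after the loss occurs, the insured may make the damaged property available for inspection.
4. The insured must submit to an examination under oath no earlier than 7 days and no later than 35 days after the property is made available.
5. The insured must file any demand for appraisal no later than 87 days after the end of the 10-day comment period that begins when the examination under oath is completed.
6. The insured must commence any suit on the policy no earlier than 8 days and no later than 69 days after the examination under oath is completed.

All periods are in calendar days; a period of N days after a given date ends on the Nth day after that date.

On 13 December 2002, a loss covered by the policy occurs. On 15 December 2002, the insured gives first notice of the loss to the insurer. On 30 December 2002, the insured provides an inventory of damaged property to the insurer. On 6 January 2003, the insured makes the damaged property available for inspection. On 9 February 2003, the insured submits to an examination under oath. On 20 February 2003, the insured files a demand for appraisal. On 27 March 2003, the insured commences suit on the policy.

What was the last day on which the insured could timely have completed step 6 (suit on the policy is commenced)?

Step 6 runs from 9 February 2003, when the examination under oath is completed. The window is 8–69 days after 9 February 2003; it closes on 19 April 2003.

19 April 2003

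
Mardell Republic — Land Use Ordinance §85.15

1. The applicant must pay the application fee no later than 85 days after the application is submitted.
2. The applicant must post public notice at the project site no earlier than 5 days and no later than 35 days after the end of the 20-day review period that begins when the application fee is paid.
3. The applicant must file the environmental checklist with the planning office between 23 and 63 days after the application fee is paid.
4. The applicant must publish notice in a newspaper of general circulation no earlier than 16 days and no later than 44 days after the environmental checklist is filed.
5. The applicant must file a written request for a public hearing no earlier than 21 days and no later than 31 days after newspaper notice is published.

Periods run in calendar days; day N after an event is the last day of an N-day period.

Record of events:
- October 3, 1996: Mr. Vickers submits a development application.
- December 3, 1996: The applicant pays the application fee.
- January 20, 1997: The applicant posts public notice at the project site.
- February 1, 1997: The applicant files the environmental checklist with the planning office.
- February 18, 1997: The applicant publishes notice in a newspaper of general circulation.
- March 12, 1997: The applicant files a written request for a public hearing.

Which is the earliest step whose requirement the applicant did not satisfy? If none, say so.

None — every step was satisfied

Step 1: 85 days after October 3, 1996 (when the application is submitted) is December 27, 1996; completed December 3, 1996, before the deadline.
Step 2: the window is 5–35 days after December 23, 1996 (end of the 20-day review period, which began when the application fee is paid on December 3, 1996), so December 28, 1996 through January 27, 1997; done January 20, 1997 — within the window.
Step 3: the window is 23–63 days after December 3, 1996 (when the application fee is paid), so December 26, 1996 through February 4, 1997; done February 1, 1997 — within the window.
Step 4: the window is 16–44 days after February 1, 1997 (when the environmental checklist is filed), so February 17, 1997 through March 17, 1997; done February 18, 1997 — within the window.
Step 5: the window is 21–31 days after February 18, 1997 (when newspaper notice is published), so March 11, 1997 through March 21, 1997; March 12, 1997 falls inside that range.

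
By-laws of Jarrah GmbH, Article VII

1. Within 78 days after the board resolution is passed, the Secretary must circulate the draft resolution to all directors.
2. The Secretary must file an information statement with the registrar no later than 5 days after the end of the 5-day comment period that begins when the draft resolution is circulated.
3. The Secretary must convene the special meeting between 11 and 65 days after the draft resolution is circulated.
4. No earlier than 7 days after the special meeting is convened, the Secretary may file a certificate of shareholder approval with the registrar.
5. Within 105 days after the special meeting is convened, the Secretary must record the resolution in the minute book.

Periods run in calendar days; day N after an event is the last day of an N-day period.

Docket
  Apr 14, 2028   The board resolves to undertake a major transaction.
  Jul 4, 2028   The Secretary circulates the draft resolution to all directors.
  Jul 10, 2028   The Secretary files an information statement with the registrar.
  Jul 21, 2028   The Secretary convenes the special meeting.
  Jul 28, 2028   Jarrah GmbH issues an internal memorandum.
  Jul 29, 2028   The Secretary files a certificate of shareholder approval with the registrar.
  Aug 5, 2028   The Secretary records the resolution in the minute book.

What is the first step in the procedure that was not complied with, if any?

Step 1

Step 1: 78 days after Apr 14, 2028 (when the board resolution is passed) is Jul 1, 2028; not done until Jul 4, 2028, 3 days after the deadline.
No need to go further; step 1 was not satisfied.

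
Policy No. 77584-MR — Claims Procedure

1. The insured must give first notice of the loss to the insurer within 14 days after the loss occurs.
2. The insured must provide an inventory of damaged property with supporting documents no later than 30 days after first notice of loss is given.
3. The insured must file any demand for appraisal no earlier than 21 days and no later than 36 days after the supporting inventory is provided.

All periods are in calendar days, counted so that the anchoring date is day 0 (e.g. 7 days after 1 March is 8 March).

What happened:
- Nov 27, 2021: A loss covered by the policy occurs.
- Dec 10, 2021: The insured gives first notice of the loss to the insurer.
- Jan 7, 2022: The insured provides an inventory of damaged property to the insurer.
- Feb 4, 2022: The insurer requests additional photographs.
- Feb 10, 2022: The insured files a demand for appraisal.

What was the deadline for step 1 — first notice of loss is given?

Dec 11, 2021

Step 1 runs from Nov 27, 2021, when the loss occurs. 14 days after Nov 27, 2021 is Dec 11, 2021.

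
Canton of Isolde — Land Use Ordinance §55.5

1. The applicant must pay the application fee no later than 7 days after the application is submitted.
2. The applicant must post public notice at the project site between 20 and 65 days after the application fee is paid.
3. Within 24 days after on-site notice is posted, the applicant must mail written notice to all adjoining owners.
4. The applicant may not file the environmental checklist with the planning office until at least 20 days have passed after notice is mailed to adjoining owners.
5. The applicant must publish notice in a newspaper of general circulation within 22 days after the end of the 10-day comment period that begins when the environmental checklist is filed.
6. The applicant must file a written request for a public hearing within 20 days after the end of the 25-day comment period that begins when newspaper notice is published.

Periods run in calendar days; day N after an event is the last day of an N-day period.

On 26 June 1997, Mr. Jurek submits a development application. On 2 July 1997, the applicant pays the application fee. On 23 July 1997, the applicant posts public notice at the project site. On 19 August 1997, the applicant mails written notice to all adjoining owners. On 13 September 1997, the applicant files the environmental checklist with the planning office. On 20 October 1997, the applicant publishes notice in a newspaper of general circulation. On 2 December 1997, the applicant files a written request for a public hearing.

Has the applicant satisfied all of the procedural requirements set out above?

Step 1 — counting 7 days from 26 June 1997 (when the application is submitted) gives a deadline of 3 July 1997; completed 2 July 1997, before the deadline.
Step 2 — 20 and 65 days from 2 July 1997 (when the application fee is paid) are 22 July 1997 and 5 September 1997 respectively; 23 July 1997 falls inside that range.
Step 3 — counting 24 days from 23 July 1997 (when on-site notice is posted) gives a deadline of 16 August 1997; done 19 August 1997 — 3 days late.
The procedure was therefore not followed at step 3.

No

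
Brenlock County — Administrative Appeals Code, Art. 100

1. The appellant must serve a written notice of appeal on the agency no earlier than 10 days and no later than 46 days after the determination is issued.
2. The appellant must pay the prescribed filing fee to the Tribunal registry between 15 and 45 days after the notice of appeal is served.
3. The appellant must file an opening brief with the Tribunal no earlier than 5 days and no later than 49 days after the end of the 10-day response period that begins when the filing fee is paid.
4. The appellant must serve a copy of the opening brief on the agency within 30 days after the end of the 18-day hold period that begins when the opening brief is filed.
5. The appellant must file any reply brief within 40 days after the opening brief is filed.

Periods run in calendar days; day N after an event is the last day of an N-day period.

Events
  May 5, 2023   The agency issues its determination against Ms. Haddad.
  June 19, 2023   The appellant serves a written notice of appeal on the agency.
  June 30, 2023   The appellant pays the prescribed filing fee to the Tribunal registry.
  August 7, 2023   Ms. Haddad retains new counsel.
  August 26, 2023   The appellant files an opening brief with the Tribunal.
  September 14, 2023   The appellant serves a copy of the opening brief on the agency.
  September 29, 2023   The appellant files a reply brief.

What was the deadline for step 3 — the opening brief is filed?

The filing fee is paid on June 30, 2023; the 10-day response period therefore ends July 10, 2023, and step 3 runs from that date. The window is 5–49 days after July 10, 2023; it closes on August 28, 2023.

August 28, 2023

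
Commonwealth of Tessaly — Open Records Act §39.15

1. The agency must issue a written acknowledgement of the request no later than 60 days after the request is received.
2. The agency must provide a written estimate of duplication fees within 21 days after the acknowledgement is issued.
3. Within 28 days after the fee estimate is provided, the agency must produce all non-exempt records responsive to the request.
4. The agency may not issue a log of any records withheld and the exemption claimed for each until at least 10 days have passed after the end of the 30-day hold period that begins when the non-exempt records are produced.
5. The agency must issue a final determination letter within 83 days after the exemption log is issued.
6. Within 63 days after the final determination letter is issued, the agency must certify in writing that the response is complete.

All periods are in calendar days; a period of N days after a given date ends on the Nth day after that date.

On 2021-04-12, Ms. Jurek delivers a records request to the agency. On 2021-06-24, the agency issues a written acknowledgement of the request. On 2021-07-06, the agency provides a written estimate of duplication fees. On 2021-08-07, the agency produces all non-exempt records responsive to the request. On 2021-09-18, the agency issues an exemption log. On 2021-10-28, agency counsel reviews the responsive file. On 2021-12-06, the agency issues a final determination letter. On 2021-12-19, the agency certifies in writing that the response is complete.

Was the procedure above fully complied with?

No

Step 1: 60 days after 2021-04-12 (when the request is received) is 2021-06-11; done 2021-06-24 — 13 days late.
Later steps need not be reached.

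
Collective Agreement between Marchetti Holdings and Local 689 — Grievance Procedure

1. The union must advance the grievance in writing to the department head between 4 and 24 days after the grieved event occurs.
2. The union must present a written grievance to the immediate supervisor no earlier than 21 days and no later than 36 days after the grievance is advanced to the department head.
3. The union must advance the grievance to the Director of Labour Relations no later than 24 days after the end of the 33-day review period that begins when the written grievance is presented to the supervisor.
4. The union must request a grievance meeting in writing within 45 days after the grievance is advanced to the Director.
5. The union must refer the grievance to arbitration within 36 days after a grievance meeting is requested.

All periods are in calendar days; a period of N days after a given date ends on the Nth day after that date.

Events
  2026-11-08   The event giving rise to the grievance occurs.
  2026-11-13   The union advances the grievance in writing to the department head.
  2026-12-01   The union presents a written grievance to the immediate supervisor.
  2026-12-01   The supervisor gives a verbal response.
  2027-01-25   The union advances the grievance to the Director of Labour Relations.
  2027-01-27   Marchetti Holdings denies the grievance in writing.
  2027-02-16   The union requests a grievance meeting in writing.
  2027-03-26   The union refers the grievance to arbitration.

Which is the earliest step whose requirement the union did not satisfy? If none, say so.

Step 2

(1) the permitted window runs from 2026-11-08 + 4 = 2026-11-12 to 2026-11-08 + 24 = 2026-12-02; done 2026-11-13, which is between those dates.
(2) the permitted window runs from 2026-11-13 + 21 = 2026-12-04 to 2026-11-13 + 36 = 2026-12-19; done 2026-12-01 — 3 days before the window opened.
The analysis stops there.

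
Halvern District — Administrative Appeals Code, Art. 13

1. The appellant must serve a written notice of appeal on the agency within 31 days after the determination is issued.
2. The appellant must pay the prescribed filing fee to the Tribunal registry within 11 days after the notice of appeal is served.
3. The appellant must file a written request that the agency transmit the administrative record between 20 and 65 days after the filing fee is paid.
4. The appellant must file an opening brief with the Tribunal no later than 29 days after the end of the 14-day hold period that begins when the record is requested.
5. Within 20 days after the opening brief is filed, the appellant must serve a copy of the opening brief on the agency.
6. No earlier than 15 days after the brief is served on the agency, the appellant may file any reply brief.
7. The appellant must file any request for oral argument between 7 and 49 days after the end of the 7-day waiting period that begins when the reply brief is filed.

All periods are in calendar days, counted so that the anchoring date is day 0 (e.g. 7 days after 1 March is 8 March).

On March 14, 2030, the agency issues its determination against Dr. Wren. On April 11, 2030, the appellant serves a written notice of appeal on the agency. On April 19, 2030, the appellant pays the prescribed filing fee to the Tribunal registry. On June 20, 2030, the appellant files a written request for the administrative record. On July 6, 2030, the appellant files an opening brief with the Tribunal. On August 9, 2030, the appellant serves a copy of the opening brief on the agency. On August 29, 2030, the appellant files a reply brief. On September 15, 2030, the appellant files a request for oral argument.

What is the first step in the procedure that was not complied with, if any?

(1) due by March 14, 2030 + 31 days = April 14, 2030; done April 11, 2030 — timely.
(2) due by April 11, 2030 + 11 days = April 22, 2030; April 19, 2030 is within that limit.
(3) the permitted window runs from April 19, 2030 + 20 = May 9, 2030 to April 19, 2030 + 65 = June 23, 2030; done June 20, 2030 — within the window.
(4) due by July 4, 2030 + 29 days = August 2, 2030; completed July 6, 2030, before the deadline.
(5) due by July 6, 2030 + 20 days = July 26, 2030; done August 9, 2030 — 14 days late.

Step 5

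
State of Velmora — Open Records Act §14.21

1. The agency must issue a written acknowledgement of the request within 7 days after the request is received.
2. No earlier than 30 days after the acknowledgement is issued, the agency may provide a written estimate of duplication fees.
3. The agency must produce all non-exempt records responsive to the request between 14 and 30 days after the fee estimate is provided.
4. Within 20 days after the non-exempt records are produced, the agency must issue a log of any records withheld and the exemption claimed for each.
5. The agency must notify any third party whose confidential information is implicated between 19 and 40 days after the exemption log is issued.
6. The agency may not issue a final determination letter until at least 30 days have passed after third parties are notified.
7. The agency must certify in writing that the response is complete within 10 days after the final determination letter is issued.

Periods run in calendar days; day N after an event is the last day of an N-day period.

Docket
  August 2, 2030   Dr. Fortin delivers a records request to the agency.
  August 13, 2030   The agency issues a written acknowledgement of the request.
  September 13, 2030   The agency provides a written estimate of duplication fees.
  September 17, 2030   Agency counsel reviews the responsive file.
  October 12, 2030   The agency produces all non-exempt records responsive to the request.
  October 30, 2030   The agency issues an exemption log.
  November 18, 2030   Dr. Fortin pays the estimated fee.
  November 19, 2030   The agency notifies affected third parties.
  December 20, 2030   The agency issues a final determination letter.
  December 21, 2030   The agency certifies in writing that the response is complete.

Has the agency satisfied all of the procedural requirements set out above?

(1) due by August 2, 2030 + 7 days = August 9, 2030; not done until August 13, 2030, 4 days after the deadline.

No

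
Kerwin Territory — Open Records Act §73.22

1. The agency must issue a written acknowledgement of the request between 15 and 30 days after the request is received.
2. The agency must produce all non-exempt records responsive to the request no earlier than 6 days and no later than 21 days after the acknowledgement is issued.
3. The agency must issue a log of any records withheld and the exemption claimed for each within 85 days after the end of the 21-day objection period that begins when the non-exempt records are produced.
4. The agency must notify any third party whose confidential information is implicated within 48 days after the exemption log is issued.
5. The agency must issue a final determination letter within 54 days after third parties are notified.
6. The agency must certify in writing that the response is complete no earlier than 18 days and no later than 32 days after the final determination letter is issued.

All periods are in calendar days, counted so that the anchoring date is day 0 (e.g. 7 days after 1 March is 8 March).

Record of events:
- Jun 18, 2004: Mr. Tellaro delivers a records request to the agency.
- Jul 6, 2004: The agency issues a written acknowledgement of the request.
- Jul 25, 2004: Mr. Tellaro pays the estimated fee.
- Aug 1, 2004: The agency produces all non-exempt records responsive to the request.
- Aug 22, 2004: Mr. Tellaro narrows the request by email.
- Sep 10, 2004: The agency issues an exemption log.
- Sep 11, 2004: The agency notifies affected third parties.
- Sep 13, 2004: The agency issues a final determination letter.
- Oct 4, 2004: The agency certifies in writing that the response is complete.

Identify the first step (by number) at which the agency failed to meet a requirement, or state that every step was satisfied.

(1) the permitted window runs from Jun 18, 2004 + 15 = Jul 3, 2004 to Jun 18, 2004 + 30 = Jul 18, 2004; Jul 6, 2004 falls inside that range.
(2) the permitted window runs from Jul 6, 2004 + 6 = Jul 12, 2004 to Jul 6, 2004 + 21 = Jul 27, 2004; Aug 1, 2004 is 5 days past the end of the window.

Step 2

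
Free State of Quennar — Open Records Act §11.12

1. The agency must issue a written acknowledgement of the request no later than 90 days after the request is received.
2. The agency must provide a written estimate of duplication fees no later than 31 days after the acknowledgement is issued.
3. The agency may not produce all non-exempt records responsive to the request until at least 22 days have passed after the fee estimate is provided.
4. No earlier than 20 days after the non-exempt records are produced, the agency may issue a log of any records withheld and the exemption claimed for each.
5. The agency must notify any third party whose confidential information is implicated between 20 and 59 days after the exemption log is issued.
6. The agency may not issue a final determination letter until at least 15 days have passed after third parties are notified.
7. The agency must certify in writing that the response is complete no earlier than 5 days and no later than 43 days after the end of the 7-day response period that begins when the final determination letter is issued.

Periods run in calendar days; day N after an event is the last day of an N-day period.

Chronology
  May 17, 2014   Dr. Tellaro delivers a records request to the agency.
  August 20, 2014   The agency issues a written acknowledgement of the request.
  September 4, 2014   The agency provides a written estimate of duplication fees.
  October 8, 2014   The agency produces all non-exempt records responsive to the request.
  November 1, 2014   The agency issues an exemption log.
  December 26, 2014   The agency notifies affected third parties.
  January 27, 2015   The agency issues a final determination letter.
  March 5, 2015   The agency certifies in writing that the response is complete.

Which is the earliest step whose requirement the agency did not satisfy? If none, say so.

(1) due by May 17, 2014 + 90 days = August 15, 2014; not done until August 20, 2014, 5 days after the deadline.

Step 1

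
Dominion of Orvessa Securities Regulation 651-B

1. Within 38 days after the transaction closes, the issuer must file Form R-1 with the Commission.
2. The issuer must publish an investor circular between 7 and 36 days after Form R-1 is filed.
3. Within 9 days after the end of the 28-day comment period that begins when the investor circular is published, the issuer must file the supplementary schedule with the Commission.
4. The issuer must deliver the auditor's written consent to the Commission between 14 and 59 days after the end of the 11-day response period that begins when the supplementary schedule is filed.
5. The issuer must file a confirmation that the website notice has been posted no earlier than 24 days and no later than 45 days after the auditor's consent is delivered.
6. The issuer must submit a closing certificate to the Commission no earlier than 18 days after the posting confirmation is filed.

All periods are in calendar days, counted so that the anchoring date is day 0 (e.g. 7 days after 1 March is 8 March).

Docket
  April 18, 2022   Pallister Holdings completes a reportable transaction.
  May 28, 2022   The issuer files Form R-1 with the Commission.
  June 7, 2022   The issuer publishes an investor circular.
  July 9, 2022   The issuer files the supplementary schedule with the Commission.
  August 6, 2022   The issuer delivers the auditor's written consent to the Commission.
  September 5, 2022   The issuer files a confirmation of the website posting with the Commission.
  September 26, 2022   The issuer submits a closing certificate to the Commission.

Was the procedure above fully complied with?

No

Step 1 — counting 38 days from April 18, 2022 (when the transaction closes) gives a deadline of May 26, 2022; May 28, 2022 misses that deadline by 2 days.
No need to go further; step 1 was not satisfied.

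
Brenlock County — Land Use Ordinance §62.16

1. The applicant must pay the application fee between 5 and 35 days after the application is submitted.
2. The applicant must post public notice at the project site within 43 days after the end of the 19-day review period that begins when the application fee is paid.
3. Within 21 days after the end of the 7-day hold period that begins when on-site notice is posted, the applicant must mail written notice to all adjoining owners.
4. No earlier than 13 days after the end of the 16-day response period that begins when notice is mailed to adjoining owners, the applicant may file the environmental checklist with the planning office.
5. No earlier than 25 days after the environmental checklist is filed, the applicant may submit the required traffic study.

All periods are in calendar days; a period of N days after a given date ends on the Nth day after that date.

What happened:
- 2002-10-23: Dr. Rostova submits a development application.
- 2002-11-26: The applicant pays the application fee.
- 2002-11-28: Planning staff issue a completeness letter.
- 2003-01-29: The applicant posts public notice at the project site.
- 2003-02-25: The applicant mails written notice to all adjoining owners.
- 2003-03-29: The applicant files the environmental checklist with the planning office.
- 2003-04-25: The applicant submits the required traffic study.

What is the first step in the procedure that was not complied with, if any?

Step 1 — 5 and 35 days from 2002-10-23 (when the application is submitted) are 2002-10-28 and 2002-11-27 respectively; done 2002-11-26, which is between those dates.
Step 2 — counting 43 days from 2002-12-15 (end of the 19-day review period, which began when the application fee is paid on 2002-11-26) gives a deadline of 2003-01-27; done 2003-01-29 — 2 days late.
The procedure was therefore not followed at step 2.

Step 2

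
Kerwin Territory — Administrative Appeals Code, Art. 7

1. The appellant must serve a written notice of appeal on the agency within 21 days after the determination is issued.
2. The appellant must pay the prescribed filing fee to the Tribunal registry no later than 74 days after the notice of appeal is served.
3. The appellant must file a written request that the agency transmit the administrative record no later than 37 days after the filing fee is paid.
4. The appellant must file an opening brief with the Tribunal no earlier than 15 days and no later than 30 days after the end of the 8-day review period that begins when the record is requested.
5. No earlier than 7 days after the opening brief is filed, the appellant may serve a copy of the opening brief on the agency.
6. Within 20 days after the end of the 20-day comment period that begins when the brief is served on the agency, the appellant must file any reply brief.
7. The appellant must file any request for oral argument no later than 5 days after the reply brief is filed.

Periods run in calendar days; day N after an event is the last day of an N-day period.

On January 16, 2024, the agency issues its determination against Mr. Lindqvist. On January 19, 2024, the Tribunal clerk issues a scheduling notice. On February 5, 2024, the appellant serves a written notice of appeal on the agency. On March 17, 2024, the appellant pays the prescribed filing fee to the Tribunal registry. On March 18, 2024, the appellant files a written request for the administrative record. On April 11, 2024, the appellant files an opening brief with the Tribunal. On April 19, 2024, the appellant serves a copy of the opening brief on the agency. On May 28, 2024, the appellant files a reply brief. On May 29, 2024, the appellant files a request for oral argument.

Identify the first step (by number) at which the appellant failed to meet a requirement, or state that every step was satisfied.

None — every step was satisfied

(1) due by January 16, 2024 + 21 days = February 6, 2024; done February 5, 2024 — timely.
(2) due by February 5, 2024 + 74 days = April 19, 2024; done March 17, 2024 — timely.
(3) due by March 17, 2024 + 37 days = April 23, 2024; March 18, 2024 is within that limit.
(4) the permitted window runs from March 26, 2024 + 15 = April 10, 2024 to March 26, 2024 + 30 = April 25, 2024; done April 11, 2024, which is between those dates.
(5) permitted from April 11, 2024 + 7 days = April 18, 2024 onward; done April 19, 2024, after the minimum wait.
(6) due by May 9, 2024 + 20 days = May 29, 2024; done May 28, 2024 — timely.
(7) due by May 28, 2024 + 5 days = June 2, 2024; done May 29, 2024 — timely.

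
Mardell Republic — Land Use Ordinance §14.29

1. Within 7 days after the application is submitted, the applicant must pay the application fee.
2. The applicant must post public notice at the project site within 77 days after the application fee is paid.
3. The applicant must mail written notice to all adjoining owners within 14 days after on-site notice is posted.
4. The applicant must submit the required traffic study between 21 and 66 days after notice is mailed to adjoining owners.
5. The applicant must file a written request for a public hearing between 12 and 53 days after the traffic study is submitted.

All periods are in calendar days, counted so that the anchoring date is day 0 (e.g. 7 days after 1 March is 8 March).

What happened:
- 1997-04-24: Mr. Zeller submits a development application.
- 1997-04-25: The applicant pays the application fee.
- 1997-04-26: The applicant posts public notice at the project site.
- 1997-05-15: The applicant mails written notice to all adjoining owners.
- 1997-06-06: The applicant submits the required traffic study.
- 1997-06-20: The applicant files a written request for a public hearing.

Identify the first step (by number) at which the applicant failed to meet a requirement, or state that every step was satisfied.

Step 3

Step 1: 7 days after 1997-04-24 (when the application is submitted) is 1997-05-01; done 1997-04-25 — timely.
Step 2: 77 days after 1997-04-25 (when the application fee is paid) is 1997-07-11; 1997-04-26 is within that limit.
Step 3: 14 days after 1997-04-26 (when on-site notice is posted) is 1997-05-10; 1997-05-15 misses that deadline by 5 days.
The analysis stops there.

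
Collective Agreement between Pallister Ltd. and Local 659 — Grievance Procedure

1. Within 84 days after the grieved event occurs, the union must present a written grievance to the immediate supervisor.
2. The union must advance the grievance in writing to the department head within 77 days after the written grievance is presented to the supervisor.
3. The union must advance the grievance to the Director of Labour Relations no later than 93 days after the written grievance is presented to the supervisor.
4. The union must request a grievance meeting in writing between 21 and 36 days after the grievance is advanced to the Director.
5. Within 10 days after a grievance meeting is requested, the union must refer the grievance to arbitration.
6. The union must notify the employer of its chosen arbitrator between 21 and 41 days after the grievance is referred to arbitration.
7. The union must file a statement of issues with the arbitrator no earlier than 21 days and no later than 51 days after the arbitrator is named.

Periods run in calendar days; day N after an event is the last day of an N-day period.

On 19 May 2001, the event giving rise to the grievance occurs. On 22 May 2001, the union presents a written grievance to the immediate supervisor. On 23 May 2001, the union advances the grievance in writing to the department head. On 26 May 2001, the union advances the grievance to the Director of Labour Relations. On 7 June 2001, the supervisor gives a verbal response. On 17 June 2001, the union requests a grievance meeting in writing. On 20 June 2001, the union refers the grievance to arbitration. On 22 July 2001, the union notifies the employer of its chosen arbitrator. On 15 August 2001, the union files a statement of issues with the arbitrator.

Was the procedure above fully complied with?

(1) due by 19 May 2001 + 84 days = 11 August 2001; completed 22 May 2001, before the deadline.
(2) due by 22 May 2001 + 77 days = 7 August 2001; completed 23 May 2001, before the deadline.
(3) due by 22 May 2001 + 93 days = 23 August 2001; 26 May 2001 is within that limit.
(4) the permitted window runs from 26 May 2001 + 21 = 16 June 2001 to 26 May 2001 + 36 = 1 July 2001; 17 June 2001 falls inside that range.
(5) due by 17 June 2001 + 10 days = 27 June 2001; completed 20 June 2001, before the deadline.
(6) the permitted window runs from 20 June 2001 + 21 = 11 July 2001 to 20 June 2001 + 41 = 31 July 2001; done 22 July 2001 — within the window.
(7) the permitted window runs from 22 July 2001 + 21 = 12 August 2001 to 22 July 2001 + 51 = 11 September 2001; 15 August 2001 falls inside that range.

Yes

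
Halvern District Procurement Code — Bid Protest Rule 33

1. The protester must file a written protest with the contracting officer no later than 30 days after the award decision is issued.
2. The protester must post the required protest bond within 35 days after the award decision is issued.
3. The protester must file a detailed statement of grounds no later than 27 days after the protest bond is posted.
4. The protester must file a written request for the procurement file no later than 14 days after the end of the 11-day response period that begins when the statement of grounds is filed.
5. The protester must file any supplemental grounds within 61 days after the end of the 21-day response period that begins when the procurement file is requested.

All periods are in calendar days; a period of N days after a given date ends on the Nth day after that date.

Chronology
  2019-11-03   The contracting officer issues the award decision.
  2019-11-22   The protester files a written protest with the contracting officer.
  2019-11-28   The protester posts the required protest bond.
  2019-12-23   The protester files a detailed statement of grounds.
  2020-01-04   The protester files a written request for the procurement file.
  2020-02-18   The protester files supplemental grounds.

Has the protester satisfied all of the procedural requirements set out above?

Yes

(1) due by 2019-11-03 + 30 days = 2019-12-03; done 2019-11-22 — timely.
(2) due by 2019-11-03 + 35 days = 2019-12-08; completed 2019-11-28, before the deadline.
(3) due by 2019-11-28 + 27 days = 2019-12-25; done 2019-12-23 — timely.
(4) due by 2020-01-03 + 14 days = 2020-01-17; 2020-01-04 is within that limit.
(5) due by 2020-01-25 + 61 days = 2020-03-26; done 2020-02-18 — timely.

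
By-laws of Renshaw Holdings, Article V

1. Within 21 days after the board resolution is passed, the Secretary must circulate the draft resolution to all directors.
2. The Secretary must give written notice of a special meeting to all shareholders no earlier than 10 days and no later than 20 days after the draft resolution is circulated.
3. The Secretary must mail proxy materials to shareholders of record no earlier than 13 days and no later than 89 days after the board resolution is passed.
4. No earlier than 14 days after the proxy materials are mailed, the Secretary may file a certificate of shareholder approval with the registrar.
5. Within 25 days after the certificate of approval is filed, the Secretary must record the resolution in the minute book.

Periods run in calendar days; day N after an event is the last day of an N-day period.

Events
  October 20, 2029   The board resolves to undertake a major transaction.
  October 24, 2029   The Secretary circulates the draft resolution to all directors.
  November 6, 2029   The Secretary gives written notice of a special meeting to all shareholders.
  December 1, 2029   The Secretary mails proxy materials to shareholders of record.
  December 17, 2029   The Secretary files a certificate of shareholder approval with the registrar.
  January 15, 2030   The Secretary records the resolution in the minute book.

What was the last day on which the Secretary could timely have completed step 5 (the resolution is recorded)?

Step 5 runs from December 17, 2029, when the certificate of approval is filed. 25 days after December 17, 2029 is January 11, 2030.

January 11, 2030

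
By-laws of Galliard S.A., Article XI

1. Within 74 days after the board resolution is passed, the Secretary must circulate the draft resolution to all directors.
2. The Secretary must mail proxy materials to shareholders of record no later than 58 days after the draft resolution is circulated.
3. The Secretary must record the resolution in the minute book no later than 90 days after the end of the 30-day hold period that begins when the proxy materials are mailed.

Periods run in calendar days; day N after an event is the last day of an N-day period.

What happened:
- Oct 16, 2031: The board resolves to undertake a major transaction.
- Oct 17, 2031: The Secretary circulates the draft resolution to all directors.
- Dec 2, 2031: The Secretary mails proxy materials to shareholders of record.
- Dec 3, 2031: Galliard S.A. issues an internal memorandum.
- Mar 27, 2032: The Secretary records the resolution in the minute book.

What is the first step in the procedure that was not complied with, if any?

(1) due by Oct 16, 2031 + 74 days = Dec 29, 2031; completed Oct 17, 2031, before the deadline.
(2) due by Oct 17, 2031 + 58 days = Dec 14, 2031; Dec 2, 2031 is within that limit.
(3) due by Jan 1, 2032 + 90 days = Mar 31, 2032; done Mar 27, 2032 — timely.

None — every step was satisfied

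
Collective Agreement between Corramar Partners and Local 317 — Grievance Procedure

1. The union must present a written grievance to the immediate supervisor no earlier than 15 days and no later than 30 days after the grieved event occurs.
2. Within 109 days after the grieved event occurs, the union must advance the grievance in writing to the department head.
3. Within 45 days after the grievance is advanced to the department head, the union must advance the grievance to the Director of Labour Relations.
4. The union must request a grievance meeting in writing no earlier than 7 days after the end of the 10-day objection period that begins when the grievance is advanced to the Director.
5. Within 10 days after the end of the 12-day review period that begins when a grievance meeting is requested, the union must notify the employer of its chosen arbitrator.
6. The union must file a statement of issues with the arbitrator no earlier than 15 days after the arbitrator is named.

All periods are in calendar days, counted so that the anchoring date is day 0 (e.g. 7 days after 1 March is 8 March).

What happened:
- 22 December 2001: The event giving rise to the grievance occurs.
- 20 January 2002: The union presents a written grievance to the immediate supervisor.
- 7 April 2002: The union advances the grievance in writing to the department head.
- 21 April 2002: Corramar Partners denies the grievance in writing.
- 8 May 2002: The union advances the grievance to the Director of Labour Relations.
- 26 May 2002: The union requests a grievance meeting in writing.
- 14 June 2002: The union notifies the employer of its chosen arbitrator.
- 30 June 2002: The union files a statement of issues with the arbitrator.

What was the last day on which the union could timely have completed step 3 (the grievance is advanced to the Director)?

22 May 2002

Step 3 runs from 7 April 2002, when the grievance is advanced to the department head. 45 days after 7 April 2002 is 22 May 2002.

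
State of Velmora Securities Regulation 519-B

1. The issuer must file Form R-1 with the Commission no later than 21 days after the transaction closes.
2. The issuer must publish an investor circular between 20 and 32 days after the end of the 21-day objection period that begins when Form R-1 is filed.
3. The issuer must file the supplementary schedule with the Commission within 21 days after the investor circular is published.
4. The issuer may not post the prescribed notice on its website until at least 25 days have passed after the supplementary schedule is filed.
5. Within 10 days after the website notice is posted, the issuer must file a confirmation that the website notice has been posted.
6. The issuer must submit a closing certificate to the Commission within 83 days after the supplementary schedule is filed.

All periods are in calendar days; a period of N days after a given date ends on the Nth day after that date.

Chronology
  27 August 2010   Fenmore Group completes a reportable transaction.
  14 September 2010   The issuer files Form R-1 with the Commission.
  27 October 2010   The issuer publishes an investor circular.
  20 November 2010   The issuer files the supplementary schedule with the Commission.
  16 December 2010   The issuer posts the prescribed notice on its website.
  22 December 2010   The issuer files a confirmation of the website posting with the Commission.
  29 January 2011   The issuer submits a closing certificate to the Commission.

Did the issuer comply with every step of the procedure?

Step 1: 21 days after 27 August 2010 (when the transaction closes) is 17 September 2010; 14 September 2010 is within that limit.
Step 2: the window is 20–32 days after 5 October 2010 (end of the 21-day objection period, which began when Form R-1 is filed on 14 September 2010), so 25 October 2010 through 6 November 2010; done 27 October 2010 — within the window.
Step 3: 21 days after 27 October 2010 (when the investor circular is published) is 17 November 2010; done 20 November 2010 — 3 days late.

No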